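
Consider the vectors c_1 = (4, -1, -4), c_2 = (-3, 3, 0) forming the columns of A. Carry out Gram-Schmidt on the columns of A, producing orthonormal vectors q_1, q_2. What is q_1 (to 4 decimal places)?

q_1 = (0.6963, -0.1741, -0.6963)

c_1 = (4, -1, -4); ‖c_1‖ = 5.7446, so q_1 = (0.6963, -0.1741, -0.6963).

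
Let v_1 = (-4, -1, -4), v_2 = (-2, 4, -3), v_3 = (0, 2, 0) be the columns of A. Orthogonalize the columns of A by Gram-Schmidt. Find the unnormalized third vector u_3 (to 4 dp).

v_1 = (-4, -1, -4); ‖v_1‖ = 5.7446, so e_1 = (-0.6963, -0.1741, -0.6963).
e_1·v_2 = (-0.6963)·(-2) + (-0.1741)·4 + (-0.6963)·(-3) = 2.7852.
u_2 = v_2 − 2.7852·e_1 = (-0.0606, 4.4848, -1.0606).
‖u_2‖ = 4.6090, so e_2 = (-0.0131, 0.9731, -0.2301).
e_1·v_3 = (-0.6963)·0 + (-0.1741)·2 + (-0.6963)·0 = -0.3482; e_2·v_3 = (-0.0131)·0 + 0.9731·2 + (-0.2301)·0 = 1.9461.
u_3 = v_3 + 0.3482·e_1 − 1.9461·e_2 = (-0.2168, 0.0456, 0.2054).

u_3 = (-0.2168, 0.0456, 0.2054)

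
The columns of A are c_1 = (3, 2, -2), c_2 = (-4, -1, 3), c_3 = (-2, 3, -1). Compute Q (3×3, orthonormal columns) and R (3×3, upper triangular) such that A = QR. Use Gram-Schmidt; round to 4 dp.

q_1 = c_1/‖c_1‖ = (3, 2, -2)/4.1231 = (0.7276, 0.4851, -0.4851).
r_{12} = q_1·c_2 = -4.8507.
u_2 = c_2 + 4.8507·q_1 = (-0.4706, 1.3529, 0.6471).
‖u_2‖ = 1.5718, so q_2 = (-0.2994, 0.8608, 0.4117).
r_{13} = q_1·c_3 = 0.4851; r_{23} = q_2·c_3 = 2.7694.
u_3 = c_3 − 0.4851·q_1 − 2.7694·q_2 = (-1.5238, 0.3810, -1.9048).
‖u_3‖ = 2.4689, so q_3 = (-0.6172, 0.1543, -0.7715).

Q = [[0.7276, -0.2994, -0.6172], [0.4851, 0.8608, 0.1543], [-0.4851, 0.4117, -0.7715]], R = [[4.1231, -4.8507, 0.4851], [0.0000, 1.5718, 2.7694], [0.0000, 0.0000, 2.4689]]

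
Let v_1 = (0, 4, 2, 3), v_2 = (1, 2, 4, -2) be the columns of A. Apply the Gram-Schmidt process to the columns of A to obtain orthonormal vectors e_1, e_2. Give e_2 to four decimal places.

e_2 = (0.2154, 0.1337, 0.7131, -0.6536)

e_1 = v_1/‖v_1‖ = (0, 4, 2, 3)/5.3852 = (0.0000, 0.7428, 0.3714, 0.5571).
r_{12} = e_1·v_2 = 1.8570.
u_2 = v_2 − 1.8570·e_1 = (1.0000, 0.6207, 3.3103, -3.0345).
‖u_2‖ = 4.6424, so e_2 = (0.2154, 0.1337, 0.7131, -0.6536).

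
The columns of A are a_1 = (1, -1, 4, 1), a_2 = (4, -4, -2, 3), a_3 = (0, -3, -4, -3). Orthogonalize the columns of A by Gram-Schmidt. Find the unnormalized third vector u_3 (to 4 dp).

a_1 = (1, -1, 4, 1); ‖a_1‖ = 4.3589, so e_1 = (0.2294, -0.2294, 0.9177, 0.2294).
e_1·a_2 = 0.2294·4 + (-0.2294)·(-4) + 0.9177·(-2) + 0.2294·3 = 0.6882.
u_2 = a_2 − 0.6882·e_1 = (3.8421, -3.8421, -2.6316, 2.8421).
‖u_2‖ = 6.6728, so e_2 = (0.5758, -0.5758, -0.3944, 0.4259).
e_1·a_3 = 0.2294·0 + (-0.2294)·(-3) + 0.9177·(-4) + 0.2294·(-3) = -3.6707; e_2·a_3 = 0.5758·0 + (-0.5758)·(-3) + (-0.3944)·(-4) + 0.4259·(-3) = 2.0271.
u_3 = a_3 + 3.6707·e_1 − 2.0271·e_2 = (-0.3251, -2.6749, 0.1678, -3.0213).

u_3 = (-0.3251, -2.6749, 0.1678, -3.0213)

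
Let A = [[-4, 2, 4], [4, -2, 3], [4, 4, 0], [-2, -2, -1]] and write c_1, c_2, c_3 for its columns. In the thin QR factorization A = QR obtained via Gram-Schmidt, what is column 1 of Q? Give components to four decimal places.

q_1 = c_1/‖c_1‖ = (-4, 4, 4, -2)/7.2111 = (-0.5547, 0.5547, 0.5547, -0.2774).

q_1 = (-0.5547, 0.5547, 0.5547, -0.2774)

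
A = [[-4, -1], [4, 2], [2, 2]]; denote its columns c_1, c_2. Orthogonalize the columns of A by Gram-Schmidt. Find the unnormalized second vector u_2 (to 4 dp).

c_1 = (-4, 4, 2); ‖c_1‖ = 6.0000, so q_1 = (-0.6667, 0.6667, 0.3333).
q_1·c_2 = (-0.6667)·(-1) + 0.6667·2 + 0.3333·2 = 2.6667.
u_2 = c_2 − 2.6667·q_1 = (0.7778, 0.2222, 1.1111).

u_2 = (0.7778, 0.2222, 1.1111)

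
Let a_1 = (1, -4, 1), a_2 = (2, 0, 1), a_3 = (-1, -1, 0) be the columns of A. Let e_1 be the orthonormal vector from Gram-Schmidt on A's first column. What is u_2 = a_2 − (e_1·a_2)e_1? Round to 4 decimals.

u_2 = (1.8333, 0.6667, 0.8333)

a_1 = (1, -4, 1); ‖a_1‖ = 4.2426, so e_1 = (0.2357, -0.9428, 0.2357).
e_1·a_2 = 0.2357·2 + (-0.9428)·0 + 0.2357·1 = 0.7071.
u_2 = a_2 − 0.7071·e_1 = (1.8333, 0.6667, 0.8333).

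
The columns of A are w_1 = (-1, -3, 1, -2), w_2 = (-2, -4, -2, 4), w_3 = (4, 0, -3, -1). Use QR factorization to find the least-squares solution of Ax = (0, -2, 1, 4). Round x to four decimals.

x = (-0.2783, 0.5484, -0.1962)

q_1 = w_1/‖w_1‖ = (-1, -3, 1, -2)/3.8730 = (-0.2582, -0.7746, 0.2582, -0.5164).
r_{12} = q_1·w_2 = 1.0328.
u_2 = w_2 − 1.0328·q_1 = (-1.7333, -3.2000, -2.2667, 4.5333).
‖u_2‖ = 6.2397, so q_2 = (-0.2778, -0.5128, -0.3633, 0.7265).
r_{13} = q_1·w_3 = -1.2910; r_{23} = q_2·w_3 = -0.7479.
u_3 = w_3 + 1.2910·q_1 + 0.7479·q_2 = (3.4589, -1.3836, -2.9384, -1.1233).
‖u_3‖ = 4.8759, so q_3 = (0.7094, -0.2838, -0.6026, -0.2304).
Qᵀb = (-0.2582, 3.5686, -0.9566).
Back-substitute: x_3 = -0.9566/4.8759 = -0.1962.
x_2 = (3.5686 + 0.7479·(-0.1962))/6.2397 = 0.5484.
x_1 = (-0.2582 − 1.0328·0.5484 + 1.2910·(-0.1962))/3.8730 = -0.2783.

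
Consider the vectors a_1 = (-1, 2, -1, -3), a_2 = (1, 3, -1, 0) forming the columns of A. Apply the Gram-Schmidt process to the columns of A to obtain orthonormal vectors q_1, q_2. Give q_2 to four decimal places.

q_1 = a_1/‖a_1‖ = (-1, 2, -1, -3)/3.8730 = (-0.2582, 0.5164, -0.2582, -0.7746).
r_{12} = q_1·a_2 = 1.5492.
u_2 = a_2 − 1.5492·q_1 = (1.4000, 2.2000, -0.6000, 1.2000).
‖u_2‖ = 2.9326, so q_2 = (0.4774, 0.7502, -0.2046, 0.4092).

q_2 = (0.4774, 0.7502, -0.2046, 0.4092)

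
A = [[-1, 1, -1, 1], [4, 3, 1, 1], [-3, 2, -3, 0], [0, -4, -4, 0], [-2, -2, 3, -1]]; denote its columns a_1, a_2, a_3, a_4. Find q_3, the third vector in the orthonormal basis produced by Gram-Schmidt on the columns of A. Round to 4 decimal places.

q_1 = a_1/‖a_1‖ = (-1, 4, -3, 0, -2)/5.4772 = (-0.1826, 0.7303, -0.5477, 0.0000, -0.3651).
r_{12} = q_1·a_2 = 1.6432.
u_2 = a_2 − 1.6432·q_1 = (1.3000, 1.8000, 2.9000, -4.0000, -1.4000).
‖u_2‖ = 5.5946, so q_2 = (0.2324, 0.3217, 0.5184, -0.7150, -0.2502).
r_{13} = q_1·a_3 = 1.4606; r_{23} = q_2·a_3 = 0.6435.
u_3 = a_3 − 1.4606·q_1 − 0.6435·q_2 = (-0.8829, -0.2737, -2.5335, -3.5399, 3.6944).
‖u_3‖ = 5.7838, so q_3 = (-0.1526, -0.0473, -0.4380, -0.6120, 0.6387).

q_3 = (-0.1526, -0.0473, -0.4380, -0.6120, 0.6387)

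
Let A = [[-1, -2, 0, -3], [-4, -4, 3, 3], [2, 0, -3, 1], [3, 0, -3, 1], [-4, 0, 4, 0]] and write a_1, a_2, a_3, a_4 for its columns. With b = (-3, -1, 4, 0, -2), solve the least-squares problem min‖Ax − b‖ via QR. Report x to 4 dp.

a_1 = (-1, -4, 2, 3, -4); ‖a_1‖ = 6.7823, so q_1 = (-0.1474, -0.5898, 0.2949, 0.4423, -0.5898).
q_1·a_2 = (-0.1474)·(-2) + (-0.5898)·(-4) + 0.2949·0 + 0.4423·0 + (-0.5898)·0 = 2.6540.
u_2 = a_2 − 2.6540·q_1 = (-1.6087, -2.4348, -0.7826, -1.1739, 1.5652).
‖u_2‖ = 3.5995, so q_2 = (-0.4469, -0.6764, -0.2174, -0.3261, 0.4348).
q_1·a_3 = (-0.1474)·0 + (-0.5898)·3 + 0.2949·(-3) + 0.4423·(-3) + (-0.5898)·4 = -6.3400; q_2·a_3 = (-0.4469)·0 + (-0.6764)·3 + (-0.2174)·(-3) + (-0.3261)·(-3) + 0.4348·4 = 1.3408.
u_3 = a_3 + 6.3400·q_1 − 1.3408·q_2 = (-0.3356, 0.1678, -0.8389, 0.2416, -0.3221).
‖u_3‖ = 1.0034, so q_3 = (-0.3345, 0.1672, -0.8361, 0.2408, -0.3211).
q_1·a_4 = (-0.1474)·(-3) + (-0.5898)·3 + 0.2949·1 + 0.4423·1 + (-0.5898)·0 = -0.5898; q_2·a_4 = (-0.4469)·(-3) + (-0.6764)·3 + (-0.2174)·1 + (-0.3261)·1 + 0.4348·0 = -1.2320; q_3·a_4 = (-0.3345)·(-3) + 0.1672·3 + (-0.8361)·1 + 0.2408·1 + (-0.3211)·0 = 0.9097.
u_4 = a_4 + 0.5898·q_1 + 1.2320·q_2 − 0.9097·q_3 = (-3.3333, 1.6667, 1.6667, 0.6400, 0.4800).
‖u_4‖ = 4.1601, so q_4 = (-0.8013, 0.4006, 0.4006, 0.1538, 0.1154).
Qᵀb = (3.3912, 0.2778, -1.8662, 3.3749).
Back-substitute: x_4 = 3.3749/4.1601 = 0.8112.
x_3 = (-1.8662 − 0.9097·0.8112)/1.0034 = -2.5955.
x_2 = (0.2778 − 1.3408·(-2.5955) + 1.2320·0.8112)/3.5995 = 1.3216.
x_1 = (3.3912 − 2.6540·1.3216 + 6.3400·(-2.5955) + 0.5898·0.8112)/6.7823 = -2.3729.

x = (-2.3729, 1.3216, -2.5955, 0.8112)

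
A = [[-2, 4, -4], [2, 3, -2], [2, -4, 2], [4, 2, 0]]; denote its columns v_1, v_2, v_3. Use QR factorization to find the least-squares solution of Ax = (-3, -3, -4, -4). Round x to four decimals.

x = (-1.5952, 1.6349, 2.9921)

e_1 = v_1/‖v_1‖ = (-2, 2, 2, 4)/5.2915 = (-0.3780, 0.3780, 0.3780, 0.7559).
r_{12} = e_1·v_2 = -0.3780.
u_2 = v_2 + 0.3780·e_1 = (3.8571, 3.1429, -3.8571, 2.2857).
‖u_2‖ = 6.6975, so e_2 = (0.5759, 0.4693, -0.5759, 0.3413).
r_{13} = e_1·v_3 = 1.5119; r_{23} = e_2·v_3 = -4.3939.
u_3 = v_3 − 1.5119·e_1 + 4.3939·e_2 = (-0.8981, -0.5096, -1.1019, 0.3567).
‖u_3‖ = 1.5517, so e_3 = (-0.5788, -0.3284, -0.7102, 0.2299).
Qᵀb = (-4.5356, -2.1970, 4.6427).
Back-substitute: x_3 = 4.6427/1.5517 = 2.9921.
x_2 = (-2.1970 + 4.3939·2.9921)/6.6975 = 1.6349.
x_1 = (-4.5356 + 0.3780·1.6349 − 1.5119·2.9921)/5.2915 = -1.5952.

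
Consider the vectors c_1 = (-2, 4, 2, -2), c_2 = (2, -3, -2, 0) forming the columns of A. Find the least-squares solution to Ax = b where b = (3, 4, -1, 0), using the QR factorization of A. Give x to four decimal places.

c_1 = (-2, 4, 2, -2); ‖c_1‖ = 5.2915, so q_1 = (-0.3780, 0.7559, 0.3780, -0.3780).
q_1·c_2 = (-0.3780)·2 + 0.7559·(-3) + 0.3780·(-2) + (-0.3780)·0 = -3.7796.
u_2 = c_2 + 3.7796·q_1 = (0.5714, -0.1429, -0.5714, -1.4286).
‖u_2‖ = 1.6475, so q_2 = (0.3468, -0.0867, -0.3468, -0.8671).
Qᵀb = (1.5119, 1.0405).
Back-substitute: x_2 = 1.0405/1.6475 = 0.6316.
x_1 = (1.5119 + 3.7796·0.6316)/5.2915 = 0.7368.

x = (0.7368, 0.6316)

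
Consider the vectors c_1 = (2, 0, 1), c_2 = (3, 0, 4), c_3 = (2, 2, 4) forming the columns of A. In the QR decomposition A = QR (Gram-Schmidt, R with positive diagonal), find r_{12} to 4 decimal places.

c_1 = (2, 0, 1); ‖c_1‖ = 2.2361, so e_1 = (0.8944, 0.0000, 0.4472).
r_{12} = e_1·c_2 = 4.4721.

r_{12} = 4.4721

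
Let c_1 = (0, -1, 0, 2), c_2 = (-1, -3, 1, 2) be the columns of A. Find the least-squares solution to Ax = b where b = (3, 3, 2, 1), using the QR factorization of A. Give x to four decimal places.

x = (1.5769, -1.2692)

c_1 = (0, -1, 0, 2); ‖c_1‖ = 2.2361, so e_1 = (0.0000, -0.4472, 0.0000, 0.8944).
e_1·c_2 = 0.0000·(-1) + (-0.4472)·(-3) + 0.0000·1 + 0.8944·2 = 3.1305.
u_2 = c_2 − 3.1305·e_1 = (-1.0000, -1.6000, 1.0000, -0.8000).
‖u_2‖ = 2.2804, so e_2 = (-0.4385, -0.7016, 0.4385, -0.3508).
Qᵀb = (-0.4472, -2.8943).
Back-substitute: x_2 = -2.8943/2.2804 = -1.2692.
x_1 = (-0.4472 − 3.1305·(-1.2692))/2.2361 = 1.5769.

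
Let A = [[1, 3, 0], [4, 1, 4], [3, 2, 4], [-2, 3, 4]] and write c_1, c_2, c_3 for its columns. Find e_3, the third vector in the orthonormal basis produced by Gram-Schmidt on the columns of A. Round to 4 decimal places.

c_1 = (1, 4, 3, -2); ‖c_1‖ = 5.4772, so e_1 = (0.1826, 0.7303, 0.5477, -0.3651).
e_1·c_2 = 0.1826·3 + 0.7303·1 + 0.5477·2 + (-0.3651)·3 = 1.2780.
u_2 = c_2 − 1.2780·e_1 = (2.7667, 0.0667, 1.3000, 3.4667).
‖u_2‖ = 4.6224, so e_2 = (0.5985, 0.0144, 0.2812, 0.7500).
e_1·c_3 = 0.1826·0 + 0.7303·4 + 0.5477·4 + (-0.3651)·4 = 3.6515; e_2·c_3 = 0.5985·0 + 0.0144·4 + 0.2812·4 + 0.7500·4 = 4.1825.
u_3 = c_3 − 3.6515·e_1 − 4.1825·e_2 = (-3.1700, 1.2730, 0.8237, 2.1966).
‖u_3‖ = 4.1441, so e_3 = (-0.7650, 0.3072, 0.1988, 0.5301).

e_3 = (-0.7650, 0.3072, 0.1988, 0.5301)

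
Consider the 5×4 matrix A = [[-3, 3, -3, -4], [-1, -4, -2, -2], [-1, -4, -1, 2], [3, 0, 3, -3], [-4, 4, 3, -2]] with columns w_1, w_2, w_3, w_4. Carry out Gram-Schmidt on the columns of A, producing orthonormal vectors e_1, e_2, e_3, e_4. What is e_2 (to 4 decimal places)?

e_1 = w_1/‖w_1‖ = (-3, -1, -1, 3, -4)/6.0000 = (-0.5000, -0.1667, -0.1667, 0.5000, -0.6667).
r_{12} = e_1·w_2 = -2.8333.
u_2 = w_2 + 2.8333·e_1 = (1.5833, -4.4722, -4.4722, 1.4167, 2.1111).
‖u_2‖ = 6.9980, so e_2 = (0.2263, -0.6391, -0.6391, 0.2024, 0.3017).

e_2 = (0.2263, -0.6391, -0.6391, 0.2024, 0.3017)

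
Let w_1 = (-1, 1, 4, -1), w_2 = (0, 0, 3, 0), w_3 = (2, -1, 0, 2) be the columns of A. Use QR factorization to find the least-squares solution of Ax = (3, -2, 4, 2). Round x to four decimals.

w_1 = (-1, 1, 4, -1); ‖w_1‖ = 4.3589, so e_1 = (-0.2294, 0.2294, 0.9177, -0.2294).
e_1·w_2 = (-0.2294)·0 + 0.2294·0 + 0.9177·3 + (-0.2294)·0 = 2.7530.
u_2 = w_2 − 2.7530·e_1 = (0.6316, -0.6316, 0.4737, 0.6316).
‖u_2‖ = 1.1921, so e_2 = (0.5298, -0.5298, 0.3974, 0.5298).
e_1·w_3 = (-0.2294)·2 + 0.2294·(-1) + 0.9177·0 + (-0.2294)·2 = -1.1471; e_2·w_3 = 0.5298·2 + (-0.5298)·(-1) + 0.3974·0 + 0.5298·2 = 2.6491.
u_3 = w_3 + 1.1471·e_1 − 2.6491·e_2 = (0.3333, 0.6667, 0.0000, 0.3333).
‖u_3‖ = 0.8165, so e_3 = (0.4082, 0.8165, 0.0000, 0.4082).
Qᵀb = (2.0647, 5.2981, 0.4082).
Back-substitute: x_3 = 0.4082/0.8165 = 0.5000.
x_2 = (5.2981 − 2.6491·0.5000)/1.1921 = 3.3333.
x_1 = (2.0647 − 2.7530·3.3333 + 1.1471·0.5000)/4.3589 = -1.5000.

x = (-1.5000, 3.3333, 0.5000)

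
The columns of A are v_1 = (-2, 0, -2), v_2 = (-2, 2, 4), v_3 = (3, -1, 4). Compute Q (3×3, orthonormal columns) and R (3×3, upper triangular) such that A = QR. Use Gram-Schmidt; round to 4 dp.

Q = [[-0.7071, -0.6396, -0.3015], [0.0000, 0.4264, -0.9045], [-0.7071, 0.6396, 0.3015]], R = [[2.8284, -1.4142, -4.9497], [0.0000, 4.6904, 0.2132], [0.0000, 0.0000, 1.2060]]

v_1 = (-2, 0, -2); ‖v_1‖ = 2.8284, so q_1 = (-0.7071, 0.0000, -0.7071).
q_1·v_2 = (-0.7071)·(-2) + 0.0000·2 + (-0.7071)·4 = -1.4142.
u_2 = v_2 + 1.4142·q_1 = (-3.0000, 2.0000, 3.0000).
‖u_2‖ = 4.6904, so q_2 = (-0.6396, 0.4264, 0.6396).
q_1·v_3 = (-0.7071)·3 + 0.0000·(-1) + (-0.7071)·4 = -4.9497; q_2·v_3 = (-0.6396)·3 + 0.4264·(-1) + 0.6396·4 = 0.2132.
u_3 = v_3 + 4.9497·q_1 − 0.2132·q_2 = (-0.3636, -1.0909, 0.3636).
‖u_3‖ = 1.2060, so q_3 = (-0.3015, -0.9045, 0.3015).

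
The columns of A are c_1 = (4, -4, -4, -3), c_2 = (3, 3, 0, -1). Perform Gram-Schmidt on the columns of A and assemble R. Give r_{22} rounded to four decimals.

c_1 = (4, -4, -4, -3); ‖c_1‖ = 7.5498, so e_1 = (0.5298, -0.5298, -0.5298, -0.3974).
e_1·c_2 = 0.5298·3 + (-0.5298)·3 + (-0.5298)·0 + (-0.3974)·(-1) = 0.3974.
u_2 = c_2 − 0.3974·e_1 = (2.7895, 3.2105, 0.2105, -0.8421).
r_{22} = ‖u_2‖ = 4.3407.

r_{22} = 4.3407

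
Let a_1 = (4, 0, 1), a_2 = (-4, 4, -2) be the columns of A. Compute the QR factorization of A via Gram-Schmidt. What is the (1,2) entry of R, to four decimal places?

r_{12} = -4.3656

e_1 = a_1/‖a_1‖ = (4, 0, 1)/4.1231 = (0.9701, 0.0000, 0.2425).
r_{12} = e_1·a_2 = -4.3656.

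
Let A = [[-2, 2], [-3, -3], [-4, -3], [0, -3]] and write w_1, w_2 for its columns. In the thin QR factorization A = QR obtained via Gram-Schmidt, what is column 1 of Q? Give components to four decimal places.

e_1 = (-0.3714, -0.5571, -0.7428, 0.0000)

w_1 = (-2, -3, -4, 0); ‖w_1‖ = 5.3852, so e_1 = (-0.3714, -0.5571, -0.7428, 0.0000).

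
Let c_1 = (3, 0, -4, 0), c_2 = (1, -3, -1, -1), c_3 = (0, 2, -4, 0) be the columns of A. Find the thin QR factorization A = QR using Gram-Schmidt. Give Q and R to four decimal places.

Q = [[0.6000, 0.0505, -0.7692], [0.0000, -0.9468, 0.0270], [-0.8000, 0.0379, -0.5769], [0.0000, -0.3156, -0.2733]], R = [[5.0000, 1.4000, 3.2000], [0.0000, 3.1686, -2.0451], [0.0000, 0.0000, 2.3617]]

c_1 = (3, 0, -4, 0); ‖c_1‖ = 5.0000, so q_1 = (0.6000, 0.0000, -0.8000, 0.0000).
q_1·c_2 = 0.6000·1 + 0.0000·(-3) + (-0.8000)·(-1) + 0.0000·(-1) = 1.4000.
u_2 = c_2 − 1.4000·q_1 = (0.1600, -3.0000, 0.1200, -1.0000).
‖u_2‖ = 3.1686, so q_2 = (0.0505, -0.9468, 0.0379, -0.3156).
q_1·c_3 = 0.6000·0 + 0.0000·2 + (-0.8000)·(-4) + 0.0000·0 = 3.2000; q_2·c_3 = 0.0505·0 + (-0.9468)·2 + 0.0379·(-4) + (-0.3156)·0 = -2.0451.
u_3 = c_3 − 3.2000·q_1 + 2.0451·q_2 = (-1.8167, 0.0637, -1.3625, -0.6454).
‖u_3‖ = 2.3617, so q_3 = (-0.7692, 0.0270, -0.5769, -0.2733).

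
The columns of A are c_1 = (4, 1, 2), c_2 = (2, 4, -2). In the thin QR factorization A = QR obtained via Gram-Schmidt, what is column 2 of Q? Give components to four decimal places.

q_2 = (0.1040, 0.7906, -0.6034)

c_1 = (4, 1, 2); ‖c_1‖ = 4.5826, so q_1 = (0.8729, 0.2182, 0.4364).
q_1·c_2 = 0.8729·2 + 0.2182·4 + 0.4364·(-2) = 1.7457.
u_2 = c_2 − 1.7457·q_1 = (0.4762, 3.6190, -2.7619).
‖u_2‖ = 4.5774, so q_2 = (0.1040, 0.7906, -0.6034).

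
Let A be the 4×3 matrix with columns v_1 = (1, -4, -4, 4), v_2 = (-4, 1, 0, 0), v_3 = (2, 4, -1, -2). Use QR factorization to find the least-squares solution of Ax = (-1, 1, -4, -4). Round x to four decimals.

v_1 = (1, -4, -4, 4); ‖v_1‖ = 7.0000, so q_1 = (0.1429, -0.5714, -0.5714, 0.5714).
q_1·v_2 = 0.1429·(-4) + (-0.5714)·1 + (-0.5714)·0 + 0.5714·0 = -1.1429.
u_2 = v_2 + 1.1429·q_1 = (-3.8367, 0.3469, -0.6531, 0.6531).
‖u_2‖ = 3.9615, so q_2 = (-0.9685, 0.0876, -0.1648, 0.1648).
q_1·v_3 = 0.1429·2 + (-0.5714)·4 + (-0.5714)·(-1) + 0.5714·(-2) = -2.5714; q_2·v_3 = (-0.9685)·2 + 0.0876·4 + (-0.1648)·(-1) + 0.1648·(-2) = -1.7515.
u_3 = v_3 + 2.5714·q_1 + 1.7515·q_2 = (0.6710, 2.6840, -2.7581, -0.2419).
‖u_3‖ = 3.9141, so q_3 = (0.1714, 0.6857, -0.7047, -0.0618).
Qᵀb = (-0.7143, 1.0561, 3.5802).
Back-substitute: x_3 = 3.5802/3.9141 = 0.9147.
x_2 = (1.0561 + 1.7515·0.9147)/3.9615 = 0.6710.
x_1 = (-0.7143 + 1.1429·0.6710 + 2.5714·0.9147)/7.0000 = 0.3435.

x = (0.3435, 0.6710, 0.9147)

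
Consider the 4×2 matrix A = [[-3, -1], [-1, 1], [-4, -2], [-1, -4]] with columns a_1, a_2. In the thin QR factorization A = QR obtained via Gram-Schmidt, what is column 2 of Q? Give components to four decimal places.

q_2 = (0.1447, 0.3955, 0.0193, -0.9068)

q_1 = a_1/‖a_1‖ = (-3, -1, -4, -1)/5.1962 = (-0.5774, -0.1925, -0.7698, -0.1925).
r_{12} = q_1·a_2 = 2.6943.
u_2 = a_2 − 2.6943·q_1 = (0.5556, 1.5185, 0.0741, -3.4815).
‖u_2‖ = 3.8394, so q_2 = (0.1447, 0.3955, 0.0193, -0.9068).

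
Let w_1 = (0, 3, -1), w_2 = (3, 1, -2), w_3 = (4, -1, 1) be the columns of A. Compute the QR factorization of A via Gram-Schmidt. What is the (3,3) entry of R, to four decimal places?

w_1 = (0, 3, -1); ‖w_1‖ = 3.1623, so e_1 = (0.0000, 0.9487, -0.3162).
e_1·w_2 = 0.0000·3 + 0.9487·1 + (-0.3162)·(-2) = 1.5811.
u_2 = w_2 − 1.5811·e_1 = (3.0000, -0.5000, -1.5000).
‖u_2‖ = 3.3912, so e_2 = (0.8847, -0.1474, -0.4423).
e_1·w_3 = 0.0000·4 + 0.9487·(-1) + (-0.3162)·1 = -1.2649; e_2·w_3 = 0.8847·4 + (-0.1474)·(-1) + (-0.4423)·1 = 3.2437.
u_3 = w_3 + 1.2649·e_1 − 3.2437·e_2 = (1.1304, 0.6783, 2.0348).
r_{33} = ‖u_3‖ = 2.4245.

r_{33} = 2.4245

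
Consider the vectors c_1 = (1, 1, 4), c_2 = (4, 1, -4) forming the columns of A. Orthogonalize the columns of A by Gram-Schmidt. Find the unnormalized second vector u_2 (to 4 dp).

u_2 = (4.6111, 1.6111, -1.5556)

c_1 = (1, 1, 4); ‖c_1‖ = 4.2426, so e_1 = (0.2357, 0.2357, 0.9428).
e_1·c_2 = 0.2357·4 + 0.2357·1 + 0.9428·(-4) = -2.5927.
u_2 = c_2 + 2.5927·e_1 = (4.6111, 1.6111, -1.5556).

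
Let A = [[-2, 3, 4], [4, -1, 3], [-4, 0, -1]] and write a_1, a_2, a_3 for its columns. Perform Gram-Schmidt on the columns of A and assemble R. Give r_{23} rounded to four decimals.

r_{23} = 4.1758

q_1 = a_1/‖a_1‖ = (-2, 4, -4)/6.0000 = (-0.3333, 0.6667, -0.6667).
r_{12} = q_1·a_2 = -1.6667.
u_2 = a_2 + 1.6667·q_1 = (2.4444, 0.1111, -1.1111).
‖u_2‖ = 2.6874, so q_2 = (0.9096, 0.0413, -0.4134).
r_{23} = q_2·a_3 = 4.1758.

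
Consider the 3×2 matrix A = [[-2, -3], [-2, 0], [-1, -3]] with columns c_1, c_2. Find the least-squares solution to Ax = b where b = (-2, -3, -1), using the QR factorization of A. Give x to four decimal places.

x = (1.4444, -0.2222)

c_1 = (-2, -2, -1); ‖c_1‖ = 3.0000, so q_1 = (-0.6667, -0.6667, -0.3333).
q_1·c_2 = (-0.6667)·(-3) + (-0.6667)·0 + (-0.3333)·(-3) = 3.0000.
u_2 = c_2 − 3.0000·q_1 = (-1.0000, 2.0000, -2.0000).
‖u_2‖ = 3.0000, so q_2 = (-0.3333, 0.6667, -0.6667).
Qᵀb = (3.6667, -0.6667).
Back-substitute: x_2 = -0.6667/3.0000 = -0.2222.
x_1 = (3.6667 − 3.0000·(-0.2222))/3.0000 = 1.4444.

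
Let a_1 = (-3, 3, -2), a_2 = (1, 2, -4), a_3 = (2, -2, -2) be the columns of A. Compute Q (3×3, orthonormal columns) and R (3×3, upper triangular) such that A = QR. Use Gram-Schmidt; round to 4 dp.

a_1 = (-3, 3, -2); ‖a_1‖ = 4.6904, so e_1 = (-0.6396, 0.6396, -0.4264).
e_1·a_2 = (-0.6396)·1 + 0.6396·2 + (-0.4264)·(-4) = 2.3452.
u_2 = a_2 − 2.3452·e_1 = (2.5000, 0.5000, -3.0000).
‖u_2‖ = 3.9370, so e_2 = (0.6350, 0.1270, -0.7620).
e_1·a_3 = (-0.6396)·2 + 0.6396·(-2) + (-0.4264)·(-2) = -1.7056; e_2·a_3 = 0.6350·2 + 0.1270·(-2) + (-0.7620)·(-2) = 2.5400.
u_3 = a_3 + 1.7056·e_1 − 2.5400·e_2 = (-0.7038, -1.2317, -0.7918).
‖u_3‖ = 1.6246, so e_3 = (-0.4332, -0.7581, -0.4874).

Q = [[-0.6396, 0.6350, -0.4332], [0.6396, 0.1270, -0.7581], [-0.4264, -0.7620, -0.4874]], R = [[4.6904, 2.3452, -1.7056], [0.0000, 3.9370, 2.5400], [0.0000, 0.0000, 1.6246]]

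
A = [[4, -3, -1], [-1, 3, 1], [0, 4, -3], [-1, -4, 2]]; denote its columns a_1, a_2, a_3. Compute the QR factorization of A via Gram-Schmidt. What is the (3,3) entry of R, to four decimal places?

a_1 = (4, -1, 0, -1); ‖a_1‖ = 4.2426, so e_1 = (0.9428, -0.2357, 0.0000, -0.2357).
e_1·a_2 = 0.9428·(-3) + (-0.2357)·3 + 0.0000·4 + (-0.2357)·(-4) = -2.5927.
u_2 = a_2 + 2.5927·e_1 = (-0.5556, 2.3889, 4.0000, -4.6111).
‖u_2‖ = 6.5786, so e_2 = (-0.0844, 0.3631, 0.6080, -0.7009).
e_1·a_3 = 0.9428·(-1) + (-0.2357)·1 + 0.0000·(-3) + (-0.2357)·2 = -1.6499; e_2·a_3 = (-0.0844)·(-1) + 0.3631·1 + 0.6080·(-3) + (-0.7009)·2 = -2.7784.
u_3 = a_3 + 1.6499·e_1 + 2.7784·e_2 = (0.3209, 1.6200, -1.3107, -0.3363).
r_{33} = ‖u_3‖ = 2.1350.

r_{33} = 2.1350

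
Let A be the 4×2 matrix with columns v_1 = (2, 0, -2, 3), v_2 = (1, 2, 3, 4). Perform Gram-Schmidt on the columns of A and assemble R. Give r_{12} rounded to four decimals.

v_1 = (2, 0, -2, 3); ‖v_1‖ = 4.1231, so e_1 = (0.4851, 0.0000, -0.4851, 0.7276).
r_{12} = e_1·v_2 = 1.9403.

r_{12} = 1.9403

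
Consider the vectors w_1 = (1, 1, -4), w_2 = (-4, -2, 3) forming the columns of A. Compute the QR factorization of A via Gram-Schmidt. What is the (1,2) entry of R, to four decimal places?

w_1 = (1, 1, -4); ‖w_1‖ = 4.2426, so q_1 = (0.2357, 0.2357, -0.9428).
r_{12} = q_1·w_2 = -4.2426.

r_{12} = -4.2426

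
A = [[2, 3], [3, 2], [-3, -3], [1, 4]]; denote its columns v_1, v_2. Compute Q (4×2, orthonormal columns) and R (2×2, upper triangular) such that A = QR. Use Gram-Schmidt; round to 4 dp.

v_1 = (2, 3, -3, 1); ‖v_1‖ = 4.7958, so q_1 = (0.4170, 0.6255, -0.6255, 0.2085).
q_1·v_2 = 0.4170·3 + 0.6255·2 + (-0.6255)·(-3) + 0.2085·4 = 5.2129.
u_2 = v_2 − 5.2129·q_1 = (0.8261, -1.2609, 0.2609, 2.9130).
‖u_2‖ = 3.2903, so q_2 = (0.2511, -0.3832, 0.0793, 0.8853).

Q = [[0.4170, 0.2511], [0.6255, -0.3832], [-0.6255, 0.0793], [0.2085, 0.8853]], R = [[4.7958, 5.2129], [0.0000, 3.2903]]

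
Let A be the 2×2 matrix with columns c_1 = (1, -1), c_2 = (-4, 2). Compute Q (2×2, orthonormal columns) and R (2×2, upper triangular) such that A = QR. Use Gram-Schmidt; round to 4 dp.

c_1 = (1, -1); ‖c_1‖ = 1.4142, so q_1 = (0.7071, -0.7071).
q_1·c_2 = 0.7071·(-4) + (-0.7071)·2 = -4.2426.
u_2 = c_2 + 4.2426·q_1 = (-1.0000, -1.0000).
‖u_2‖ = 1.4142, so q_2 = (-0.7071, -0.7071).

Q = [[0.7071, -0.7071], [-0.7071, -0.7071]], R = [[1.4142, -4.2426], [0.0000, 1.4142]]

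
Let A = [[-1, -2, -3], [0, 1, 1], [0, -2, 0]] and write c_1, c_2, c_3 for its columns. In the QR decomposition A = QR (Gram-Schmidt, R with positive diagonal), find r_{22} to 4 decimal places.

c_1 = (-1, 0, 0); ‖c_1‖ = 1.0000, so e_1 = (-1.0000, 0.0000, 0.0000).
e_1·c_2 = (-1.0000)·(-2) + 0.0000·1 + 0.0000·(-2) = 2.0000.
u_2 = c_2 − 2.0000·e_1 = (0.0000, 1.0000, -2.0000).
r_{22} = ‖u_2‖ = 2.2361.

r_{22} = 2.2361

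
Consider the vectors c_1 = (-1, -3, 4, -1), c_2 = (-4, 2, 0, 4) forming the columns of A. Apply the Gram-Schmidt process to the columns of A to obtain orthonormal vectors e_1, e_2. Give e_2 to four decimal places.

e_2 = (-0.7171, 0.2265, 0.1510, 0.6416)

c_1 = (-1, -3, 4, -1); ‖c_1‖ = 5.1962, so e_1 = (-0.1925, -0.5774, 0.7698, -0.1925).
e_1·c_2 = (-0.1925)·(-4) + (-0.5774)·2 + 0.7698·0 + (-0.1925)·4 = -1.1547.
u_2 = c_2 + 1.1547·e_1 = (-4.2222, 1.3333, 0.8889, 3.7778).
‖u_2‖ = 5.8878, so e_2 = (-0.7171, 0.2265, 0.1510, 0.6416).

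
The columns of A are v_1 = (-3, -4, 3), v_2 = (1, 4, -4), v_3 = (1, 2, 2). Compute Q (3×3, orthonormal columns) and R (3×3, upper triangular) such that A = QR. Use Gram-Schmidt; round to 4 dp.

Q = [[-0.5145, -0.7974, -0.3152], [-0.6860, 0.1622, 0.7093], [0.5145, -0.5812, 0.6305]], R = [[5.8310, -5.3165, -0.8575], [0.0000, 2.1761, -1.6354], [0.0000, 0.0000, 2.3643]]

v_1 = (-3, -4, 3); ‖v_1‖ = 5.8310, so e_1 = (-0.5145, -0.6860, 0.5145).
e_1·v_2 = (-0.5145)·1 + (-0.6860)·4 + 0.5145·(-4) = -5.3165.
u_2 = v_2 + 5.3165·e_1 = (-1.7353, 0.3529, -1.2647).
‖u_2‖ = 2.1761, so e_2 = (-0.7974, 0.1622, -0.5812).
e_1·v_3 = (-0.5145)·1 + (-0.6860)·2 + 0.5145·2 = -0.8575; e_2·v_3 = (-0.7974)·1 + 0.1622·2 + (-0.5812)·2 = -1.6354.
u_3 = v_3 + 0.8575·e_1 + 1.6354·e_2 = (-0.7453, 1.6770, 1.4907).
‖u_3‖ = 2.3643, so e_3 = (-0.3152, 0.7093, 0.6305).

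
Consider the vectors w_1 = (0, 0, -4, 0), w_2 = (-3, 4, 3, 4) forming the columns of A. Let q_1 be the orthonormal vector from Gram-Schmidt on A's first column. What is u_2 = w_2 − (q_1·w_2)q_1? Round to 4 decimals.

u_2 = (-3.0000, 4.0000, 0.0000, 4.0000)

q_1 = w_1/‖w_1‖ = (0, 0, -4, 0)/4.0000 = (0.0000, 0.0000, -1.0000, 0.0000).
r_{12} = q_1·w_2 = -3.0000.
u_2 = w_2 + 3.0000·q_1 = (-3.0000, 4.0000, 0.0000, 4.0000).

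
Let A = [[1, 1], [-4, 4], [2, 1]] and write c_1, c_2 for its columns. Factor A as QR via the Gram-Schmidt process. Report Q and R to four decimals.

Q = [[0.2182, 0.5132], [-0.8729, 0.4830], [0.4364, 0.7094]], R = [[4.5826, -2.8368], [0.0000, 3.1547]]

c_1 = (1, -4, 2); ‖c_1‖ = 4.5826, so e_1 = (0.2182, -0.8729, 0.4364).
e_1·c_2 = 0.2182·1 + (-0.8729)·4 + 0.4364·1 = -2.8368.
u_2 = c_2 + 2.8368·e_1 = (1.6190, 1.5238, 2.2381).
‖u_2‖ = 3.1547, so e_2 = (0.5132, 0.4830, 0.7094).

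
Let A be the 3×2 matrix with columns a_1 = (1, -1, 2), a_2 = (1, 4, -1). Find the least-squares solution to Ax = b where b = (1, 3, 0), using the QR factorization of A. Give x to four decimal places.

a_1 = (1, -1, 2); ‖a_1‖ = 2.4495, so q_1 = (0.4082, -0.4082, 0.8165).
q_1·a_2 = 0.4082·1 + (-0.4082)·4 + 0.8165·(-1) = -2.0412.
u_2 = a_2 + 2.0412·q_1 = (1.8333, 3.1667, 0.6667).
‖u_2‖ = 3.7193, so q_2 = (0.4929, 0.8514, 0.1792).
Qᵀb = (-0.8165, 3.0472).
Back-substitute: x_2 = 3.0472/3.7193 = 0.8193.
x_1 = (-0.8165 + 2.0412·0.8193)/2.4495 = 0.3494.

x = (0.3494, 0.8193)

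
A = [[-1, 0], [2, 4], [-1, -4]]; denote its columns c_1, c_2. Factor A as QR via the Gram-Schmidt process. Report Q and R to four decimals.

c_1 = (-1, 2, -1); ‖c_1‖ = 2.4495, so e_1 = (-0.4082, 0.8165, -0.4082).
e_1·c_2 = (-0.4082)·0 + 0.8165·4 + (-0.4082)·(-4) = 4.8990.
u_2 = c_2 − 4.8990·e_1 = (2.0000, 0.0000, -2.0000).
‖u_2‖ = 2.8284, so e_2 = (0.7071, 0.0000, -0.7071).

Q = [[-0.4082, 0.7071], [0.8165, 0.0000], [-0.4082, -0.7071]], R = [[2.4495, 4.8990], [0.0000, 2.8284]]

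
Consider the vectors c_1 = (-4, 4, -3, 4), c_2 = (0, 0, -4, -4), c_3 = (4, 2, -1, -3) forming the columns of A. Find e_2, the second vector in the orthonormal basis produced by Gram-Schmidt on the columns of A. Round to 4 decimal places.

c_1 = (-4, 4, -3, 4); ‖c_1‖ = 7.5498, so e_1 = (-0.5298, 0.5298, -0.3974, 0.5298).
e_1·c_2 = (-0.5298)·0 + 0.5298·0 + (-0.3974)·(-4) + 0.5298·(-4) = -0.5298.
u_2 = c_2 + 0.5298·e_1 = (-0.2807, 0.2807, -4.2105, -3.7193).
‖u_2‖ = 5.6320, so e_2 = (-0.0498, 0.0498, -0.7476, -0.6604).

e_2 = (-0.0498, 0.0498, -0.7476, -0.6604)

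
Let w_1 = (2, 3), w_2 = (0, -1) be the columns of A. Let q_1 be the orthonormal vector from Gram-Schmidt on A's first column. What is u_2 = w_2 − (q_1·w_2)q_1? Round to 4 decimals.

u_2 = (0.4615, -0.3077)

w_1 = (2, 3); ‖w_1‖ = 3.6056, so q_1 = (0.5547, 0.8321).
q_1·w_2 = 0.5547·0 + 0.8321·(-1) = -0.8321.
u_2 = w_2 + 0.8321·q_1 = (0.4615, -0.3077).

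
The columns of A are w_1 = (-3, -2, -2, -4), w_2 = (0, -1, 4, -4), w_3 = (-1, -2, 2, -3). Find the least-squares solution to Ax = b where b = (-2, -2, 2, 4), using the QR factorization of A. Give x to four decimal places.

e_1 = w_1/‖w_1‖ = (-3, -2, -2, -4)/5.7446 = (-0.5222, -0.3482, -0.3482, -0.6963).
r_{12} = e_1·w_2 = 1.7408.
u_2 = w_2 − 1.7408·e_1 = (0.9091, -0.3939, 4.6061, -2.7879).
‖u_2‖ = 5.4745, so e_2 = (0.1661, -0.0720, 0.8414, -0.5093).
r_{13} = e_1·w_3 = 2.6112; r_{23} = e_2·w_3 = 3.1884.
u_3 = w_3 − 2.6112·e_1 − 3.1884·e_2 = (-0.1658, -0.8615, 0.2265, 0.4419).
‖u_3‖ = 1.0081, so e_3 = (-0.1645, -0.8546, 0.2247, 0.4383).
Qᵀb = (-1.7408, -0.5425, 4.2409).
Back-substitute: x_3 = 4.2409/1.0081 = 4.2070.
x_2 = (-0.5425 − 3.1884·4.2070)/5.4745 = -2.5493.
x_1 = (-1.7408 − 1.7408·(-2.5493) − 2.6112·4.2070)/5.7446 = -1.4428.

x = (-1.4428, -2.5493, 4.2070)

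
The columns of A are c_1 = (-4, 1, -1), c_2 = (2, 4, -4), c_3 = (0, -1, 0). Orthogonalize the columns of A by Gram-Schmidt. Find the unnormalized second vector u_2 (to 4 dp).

e_1 = c_1/‖c_1‖ = (-4, 1, -1)/4.2426 = (-0.9428, 0.2357, -0.2357).
r_{12} = e_1·c_2 = 0.0000.
u_2 = c_2 + 0.0000·e_1 = (2.0000, 4.0000, -4.0000).

u_2 = (2.0000, 4.0000, -4.0000)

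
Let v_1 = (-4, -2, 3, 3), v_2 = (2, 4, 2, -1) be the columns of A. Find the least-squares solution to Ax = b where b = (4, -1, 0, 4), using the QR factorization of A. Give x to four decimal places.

v_1 = (-4, -2, 3, 3); ‖v_1‖ = 6.1644, so q_1 = (-0.6489, -0.3244, 0.4867, 0.4867).
q_1·v_2 = (-0.6489)·2 + (-0.3244)·4 + 0.4867·2 + 0.4867·(-1) = -2.1089.
u_2 = v_2 + 2.1089·q_1 = (0.6316, 3.3158, 3.0263, 0.0263).
‖u_2‖ = 4.5335, so q_2 = (0.1393, 0.7314, 0.6675, 0.0058).
Qᵀb = (-0.3244, -0.1509).
Back-substitute: x_2 = -0.1509/4.5335 = -0.0333.
x_1 = (-0.3244 + 2.1089·(-0.0333))/6.1644 = -0.0640.

x = (-0.0640, -0.0333)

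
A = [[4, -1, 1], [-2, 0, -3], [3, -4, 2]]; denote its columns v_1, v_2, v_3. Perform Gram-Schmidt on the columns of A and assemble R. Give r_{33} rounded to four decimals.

r_{33} = 2.2735

v_1 = (4, -2, 3); ‖v_1‖ = 5.3852, so e_1 = (0.7428, -0.3714, 0.5571).
e_1·v_2 = 0.7428·(-1) + (-0.3714)·0 + 0.5571·(-4) = -2.9711.
u_2 = v_2 + 2.9711·e_1 = (1.2069, -1.1034, -2.3448).
‖u_2‖ = 2.8587, so e_2 = (0.4222, -0.3860, -0.8202).
e_1·v_3 = 0.7428·1 + (-0.3714)·(-3) + 0.5571·2 = 2.9711; e_2·v_3 = 0.4222·1 + (-0.3860)·(-3) + (-0.8202)·2 = -0.0603.
u_3 = v_3 − 2.9711·e_1 + 0.0603·e_2 = (-1.1814, -1.9198, 0.2954).
r_{33} = ‖u_3‖ = 2.2735.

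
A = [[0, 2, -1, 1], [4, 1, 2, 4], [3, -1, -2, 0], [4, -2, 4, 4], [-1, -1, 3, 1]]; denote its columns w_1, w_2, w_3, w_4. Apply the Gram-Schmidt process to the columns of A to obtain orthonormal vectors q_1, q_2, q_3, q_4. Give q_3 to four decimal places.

q_3 = (0.0719, 0.3334, -0.7057, 0.3277, 0.5275)

q_1 = w_1/‖w_1‖ = (0, 4, 3, 4, -1)/6.4807 = (0.0000, 0.6172, 0.4629, 0.6172, -0.1543).
r_{12} = q_1·w_2 = -0.9258.
u_2 = w_2 + 0.9258·q_1 = (2.0000, 1.5714, -0.5714, -1.4286, -1.1429).
‖u_2‖ = 3.1848, so q_2 = (0.6280, 0.4934, -0.1794, -0.4486, -0.3588).
r_{13} = q_1·w_3 = 2.3146; r_{23} = q_2·w_3 = -2.1531.
u_3 = w_3 − 2.3146·q_1 + 2.1531·q_2 = (0.3521, 1.6338, -3.4577, 1.6056, 2.5845).
‖u_3‖ = 4.8997, so q_3 = (0.0719, 0.3334, -0.7057, 0.3277, 0.5275).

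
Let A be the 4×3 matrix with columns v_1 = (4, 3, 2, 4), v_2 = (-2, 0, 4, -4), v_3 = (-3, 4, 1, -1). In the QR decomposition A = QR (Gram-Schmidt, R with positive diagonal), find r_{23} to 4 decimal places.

r_{23} = 2.4137

v_1 = (4, 3, 2, 4); ‖v_1‖ = 6.7082, so e_1 = (0.5963, 0.4472, 0.2981, 0.5963).
e_1·v_2 = 0.5963·(-2) + 0.4472·0 + 0.2981·4 + 0.5963·(-4) = -2.3851.
u_2 = v_2 + 2.3851·e_1 = (-0.5778, 1.0667, 4.7111, -2.5778).
‖u_2‖ = 5.5056, so e_2 = (-0.1049, 0.1937, 0.8557, -0.4682).
r_{23} = e_2·v_3 = 2.4137.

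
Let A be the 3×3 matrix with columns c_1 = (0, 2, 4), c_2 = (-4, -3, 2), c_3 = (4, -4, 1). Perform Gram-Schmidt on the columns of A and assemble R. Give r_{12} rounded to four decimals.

r_{12} = 0.4472

q_1 = c_1/‖c_1‖ = (0, 2, 4)/4.4721 = (0.0000, 0.4472, 0.8944).
r_{12} = q_1·c_2 = 0.4472.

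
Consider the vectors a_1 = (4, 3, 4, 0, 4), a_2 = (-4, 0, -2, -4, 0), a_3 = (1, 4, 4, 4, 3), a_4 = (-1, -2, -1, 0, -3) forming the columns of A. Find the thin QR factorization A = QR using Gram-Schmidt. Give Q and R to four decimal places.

Q = [[0.5298, -0.4551, -0.6471, -0.1231], [0.3974, 0.2482, 0.4733, 0.0000], [0.5298, -0.0621, 0.1757, 0.7385], [0.0000, -0.7861, 0.5593, -0.2462], [0.5298, 0.3310, 0.1165, -0.6155]], R = [[7.5498, -3.1789, 5.8279, -3.4438], [0.0000, 5.0887, -1.8617, -0.9722], [0.0000, 0.0000, 4.5353, -0.8246], [0.0000, 0.0000, 0.0000, 1.2309]]

a_1 = (4, 3, 4, 0, 4); ‖a_1‖ = 7.5498, so e_1 = (0.5298, 0.3974, 0.5298, 0.0000, 0.5298).
e_1·a_2 = 0.5298·(-4) + 0.3974·0 + 0.5298·(-2) + 0.0000·(-4) + 0.5298·0 = -3.1789.
u_2 = a_2 + 3.1789·e_1 = (-2.3158, 1.2632, -0.3158, -4.0000, 1.6842).
‖u_2‖ = 5.0887, so e_2 = (-0.4551, 0.2482, -0.0621, -0.7861, 0.3310).
e_1·a_3 = 0.5298·1 + 0.3974·4 + 0.5298·4 + 0.0000·4 + 0.5298·3 = 5.8279; e_2·a_3 = (-0.4551)·1 + 0.2482·4 + (-0.0621)·4 + (-0.7861)·4 + 0.3310·3 = -1.8617.
u_3 = a_3 − 5.8279·e_1 + 1.8617·e_2 = (-2.9350, 2.1463, 0.7967, 2.5366, 0.5285).
‖u_3‖ = 4.5353, so e_3 = (-0.6471, 0.4733, 0.1757, 0.5593, 0.1165).
e_1·a_4 = 0.5298·(-1) + 0.3974·(-2) + 0.5298·(-1) + 0.0000·0 + 0.5298·(-3) = -3.4438; e_2·a_4 = (-0.4551)·(-1) + 0.2482·(-2) + (-0.0621)·(-1) + (-0.7861)·0 + 0.3310·(-3) = -0.9722; e_3·a_4 = (-0.6471)·(-1) + 0.4733·(-2) + 0.1757·(-1) + 0.5593·0 + 0.1165·(-3) = -0.8246.
u_4 = a_4 + 3.4438·e_1 + 0.9722·e_2 + 0.8246·e_3 = (-0.1515, 0.0000, 0.9091, -0.3030, -0.7576).
‖u_4‖ = 1.2309, so e_4 = (-0.1231, 0.0000, 0.7385, -0.2462, -0.6155).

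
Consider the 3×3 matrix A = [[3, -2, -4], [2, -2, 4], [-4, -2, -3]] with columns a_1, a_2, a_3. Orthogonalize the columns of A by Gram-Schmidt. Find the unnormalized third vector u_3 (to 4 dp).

u_3 = (-3.8372, 4.4767, -0.6395)

a_1 = (3, 2, -4); ‖a_1‖ = 5.3852, so e_1 = (0.5571, 0.3714, -0.7428).
e_1·a_2 = 0.5571·(-2) + 0.3714·(-2) + (-0.7428)·(-2) = -0.3714.
u_2 = a_2 + 0.3714·e_1 = (-1.7931, -1.8621, -2.2759).
‖u_2‖ = 3.4441, so e_2 = (-0.5206, -0.5406, -0.6608).
e_1·a_3 = 0.5571·(-4) + 0.3714·4 + (-0.7428)·(-3) = 1.4856; e_2·a_3 = (-0.5206)·(-4) + (-0.5406)·4 + (-0.6608)·(-3) = 1.9023.
u_3 = a_3 − 1.4856·e_1 − 1.9023·e_2 = (-3.8372, 4.4767, -0.6395).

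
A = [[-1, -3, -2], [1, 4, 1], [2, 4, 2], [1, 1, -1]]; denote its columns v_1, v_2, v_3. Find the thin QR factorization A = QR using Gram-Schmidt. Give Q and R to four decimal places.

Q = [[-0.3780, -0.3066, -0.4195], [0.3780, 0.7358, -0.5283], [0.7559, -0.2453, 0.3729], [0.3780, -0.5518, -0.6371]], R = [[2.6458, 6.0474, 2.2678], [0.0000, 2.3299, 1.4102], [0.0000, 0.0000, 1.6936]]

e_1 = v_1/‖v_1‖ = (-1, 1, 2, 1)/2.6458 = (-0.3780, 0.3780, 0.7559, 0.3780).
r_{12} = e_1·v_2 = 6.0474.
u_2 = v_2 − 6.0474·e_1 = (-0.7143, 1.7143, -0.5714, -1.2857).
‖u_2‖ = 2.3299, so e_2 = (-0.3066, 0.7358, -0.2453, -0.5518).
r_{13} = e_1·v_3 = 2.2678; r_{23} = e_2·v_3 = 1.4102.
u_3 = v_3 − 2.2678·e_1 − 1.4102·e_2 = (-0.7105, -0.8947, 0.6316, -1.0789).
‖u_3‖ = 1.6936, so e_3 = (-0.4195, -0.5283, 0.3729, -0.6371).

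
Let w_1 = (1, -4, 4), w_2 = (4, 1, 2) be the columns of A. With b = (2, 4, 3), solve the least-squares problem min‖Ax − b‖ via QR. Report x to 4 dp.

w_1 = (1, -4, 4); ‖w_1‖ = 5.7446, so q_1 = (0.1741, -0.6963, 0.6963).
q_1·w_2 = 0.1741·4 + (-0.6963)·1 + 0.6963·2 = 1.3926.
u_2 = w_2 − 1.3926·q_1 = (3.7576, 1.9697, 1.0303).
‖u_2‖ = 4.3658, so q_2 = (0.8607, 0.4512, 0.2360).
Qᵀb = (-0.3482, 4.2340).
Back-substitute: x_2 = 4.2340/4.3658 = 0.9698.
x_1 = (-0.3482 − 1.3926·0.9698)/5.7446 = -0.2957.

x = (-0.2957, 0.9698)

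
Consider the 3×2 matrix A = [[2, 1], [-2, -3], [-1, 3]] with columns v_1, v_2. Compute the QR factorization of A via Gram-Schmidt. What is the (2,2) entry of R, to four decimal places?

q_1 = v_1/‖v_1‖ = (2, -2, -1)/3.0000 = (0.6667, -0.6667, -0.3333).
r_{12} = q_1·v_2 = 1.6667.
u_2 = v_2 − 1.6667·q_1 = (-0.1111, -1.8889, 3.5556).
r_{22} = ‖u_2‖ = 4.0277.

r_{22} = 4.0277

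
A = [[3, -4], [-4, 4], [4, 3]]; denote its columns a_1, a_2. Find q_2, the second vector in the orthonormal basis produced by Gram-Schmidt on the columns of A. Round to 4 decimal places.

q_2 = (-0.4799, 0.4137, 0.7736)

a_1 = (3, -4, 4); ‖a_1‖ = 6.4031, so q_1 = (0.4685, -0.6247, 0.6247).
q_1·a_2 = 0.4685·(-4) + (-0.6247)·4 + 0.6247·3 = -2.4988.
u_2 = a_2 + 2.4988·q_1 = (-2.8293, 2.4390, 4.5610).
‖u_2‖ = 5.8954, so q_2 = (-0.4799, 0.4137, 0.7736).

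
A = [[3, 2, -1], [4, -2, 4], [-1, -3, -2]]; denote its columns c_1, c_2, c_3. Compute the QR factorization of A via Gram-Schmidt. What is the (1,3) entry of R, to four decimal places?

r_{13} = 2.9417

c_1 = (3, 4, -1); ‖c_1‖ = 5.0990, so q_1 = (0.5883, 0.7845, -0.1961).
r_{13} = q_1·c_3 = 2.9417.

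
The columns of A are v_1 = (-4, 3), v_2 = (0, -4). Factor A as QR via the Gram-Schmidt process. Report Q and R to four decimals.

v_1 = (-4, 3); ‖v_1‖ = 5.0000, so e_1 = (-0.8000, 0.6000).
e_1·v_2 = (-0.8000)·0 + 0.6000·(-4) = -2.4000.
u_2 = v_2 + 2.4000·e_1 = (-1.9200, -2.5600).
‖u_2‖ = 3.2000, so e_2 = (-0.6000, -0.8000).

Q = [[-0.8000, -0.6000], [0.6000, -0.8000]], R = [[5.0000, -2.4000], [0.0000, 3.2000]]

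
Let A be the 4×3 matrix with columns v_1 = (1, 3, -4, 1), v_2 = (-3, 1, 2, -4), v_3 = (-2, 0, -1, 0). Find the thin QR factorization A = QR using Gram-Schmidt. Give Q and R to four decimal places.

v_1 = (1, 3, -4, 1); ‖v_1‖ = 5.1962, so q_1 = (0.1925, 0.5774, -0.7698, 0.1925).
q_1·v_2 = 0.1925·(-3) + 0.5774·1 + (-0.7698)·2 + 0.1925·(-4) = -2.3094.
u_2 = v_2 + 2.3094·q_1 = (-2.5556, 2.3333, 0.2222, -3.5556).
‖u_2‖ = 4.9666, so q_2 = (-0.5146, 0.4698, 0.0447, -0.7159).
q_1·v_3 = 0.1925·(-2) + 0.5774·0 + (-0.7698)·(-1) + 0.1925·0 = 0.3849; q_2·v_3 = (-0.5146)·(-2) + 0.4698·0 + 0.0447·(-1) + (-0.7159)·0 = 0.9844.
u_3 = v_3 − 0.3849·q_1 − 0.9844·q_2 = (-1.5676, -0.6847, -0.7477, 0.6306).
‖u_3‖ = 1.9705, so q_3 = (-0.7955, -0.3475, -0.3795, 0.3200).

Q = [[0.1925, -0.5146, -0.7955], [0.5774, 0.4698, -0.3475], [-0.7698, 0.0447, -0.3795], [0.1925, -0.7159, 0.3200]], R = [[5.1962, -2.3094, 0.3849], [0.0000, 4.9666, 0.9844], [0.0000, 0.0000, 1.9705]]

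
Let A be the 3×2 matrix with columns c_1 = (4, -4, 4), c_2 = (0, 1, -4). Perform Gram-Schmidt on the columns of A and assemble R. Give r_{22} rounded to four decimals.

e_1 = c_1/‖c_1‖ = (4, -4, 4)/6.9282 = (0.5774, -0.5774, 0.5774).
r_{12} = e_1·c_2 = -2.8868.
u_2 = c_2 + 2.8868·e_1 = (1.6667, -0.6667, -2.3333).
r_{22} = ‖u_2‖ = 2.9439.

r_{22} = 2.9439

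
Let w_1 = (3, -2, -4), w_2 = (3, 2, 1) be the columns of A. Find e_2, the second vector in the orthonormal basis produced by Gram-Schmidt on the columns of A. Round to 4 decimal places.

e_2 = (0.7751, 0.5536, 0.3045)

w_1 = (3, -2, -4); ‖w_1‖ = 5.3852, so e_1 = (0.5571, -0.3714, -0.7428).
e_1·w_2 = 0.5571·3 + (-0.3714)·2 + (-0.7428)·1 = 0.1857.
u_2 = w_2 − 0.1857·e_1 = (2.8966, 2.0690, 1.1379).
‖u_2‖ = 3.7370, so e_2 = (0.7751, 0.5536, 0.3045).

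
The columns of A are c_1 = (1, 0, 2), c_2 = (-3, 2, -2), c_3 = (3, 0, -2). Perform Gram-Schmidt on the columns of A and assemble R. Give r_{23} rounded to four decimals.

r_{23} = -2.3851

c_1 = (1, 0, 2); ‖c_1‖ = 2.2361, so q_1 = (0.4472, 0.0000, 0.8944).
q_1·c_2 = 0.4472·(-3) + 0.0000·2 + 0.8944·(-2) = -3.1305.
u_2 = c_2 + 3.1305·q_1 = (-1.6000, 2.0000, 0.8000).
‖u_2‖ = 2.6833, so q_2 = (-0.5963, 0.7454, 0.2981).
r_{23} = q_2·c_3 = -2.3851.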